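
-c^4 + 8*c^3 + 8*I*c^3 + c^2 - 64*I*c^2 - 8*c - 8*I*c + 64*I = (c - 8)*(c - 8*I)*(I*c - I)*(I*c + I)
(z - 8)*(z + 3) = z^2 - 5*z - 24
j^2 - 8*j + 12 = (j - 6)*(j - 2)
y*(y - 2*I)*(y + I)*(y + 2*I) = y^4 + I*y^3 + 4*y^2 + 4*I*y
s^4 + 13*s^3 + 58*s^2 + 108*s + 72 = (s + 2)^2*(s + 3)*(s + 6)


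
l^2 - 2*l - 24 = (l - 6)*(l + 4)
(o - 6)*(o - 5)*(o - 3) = o^3 - 14*o^2 + 63*o - 90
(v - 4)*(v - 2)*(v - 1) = v^3 - 7*v^2 + 14*v - 8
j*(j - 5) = j^2 - 5*j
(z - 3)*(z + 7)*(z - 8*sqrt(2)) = z^3 - 8*sqrt(2)*z^2 + 4*z^2 - 32*sqrt(2)*z - 21*z + 168*sqrt(2)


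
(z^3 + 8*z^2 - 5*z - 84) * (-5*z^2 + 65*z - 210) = -5*z^5 + 25*z^4 + 335*z^3 - 1585*z^2 - 4410*z + 17640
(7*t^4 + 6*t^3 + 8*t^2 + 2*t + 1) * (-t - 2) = -7*t^5 - 20*t^4 - 20*t^3 - 18*t^2 - 5*t - 2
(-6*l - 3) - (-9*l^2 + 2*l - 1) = 9*l^2 - 8*l - 2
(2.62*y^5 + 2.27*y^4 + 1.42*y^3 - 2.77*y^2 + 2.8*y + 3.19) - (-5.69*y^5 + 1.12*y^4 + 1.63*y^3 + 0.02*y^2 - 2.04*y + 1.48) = 8.31*y^5 + 1.15*y^4 - 0.21*y^3 - 2.79*y^2 + 4.84*y + 1.71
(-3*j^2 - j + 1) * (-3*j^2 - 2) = 9*j^4 + 3*j^3 + 3*j^2 + 2*j - 2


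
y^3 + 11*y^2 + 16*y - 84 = (y - 2)*(y + 6)*(y + 7)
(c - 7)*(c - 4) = c^2 - 11*c + 28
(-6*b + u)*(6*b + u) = -36*b^2 + u^2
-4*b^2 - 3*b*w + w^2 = (-4*b + w)*(b + w)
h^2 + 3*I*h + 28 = (h - 4*I)*(h + 7*I)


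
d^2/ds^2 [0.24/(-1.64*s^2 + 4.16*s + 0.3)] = (-1.291008*s^2 + 3.274752*s + 0.24*(3.28*s - 4.16)*(6.56*s - 8.32) + 0.23616)/(-1.64*s^2 + 4.16*s + 0.3)^3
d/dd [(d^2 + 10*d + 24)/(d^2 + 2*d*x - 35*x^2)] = 2*((d + 5)*(d^2 + 2*d*x - 35*x^2) - (d + x)*(d^2 + 10*d + 24))/(d^2 + 2*d*x - 35*x^2)^2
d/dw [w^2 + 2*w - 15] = 2*w + 2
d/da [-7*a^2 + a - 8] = 1 - 14*a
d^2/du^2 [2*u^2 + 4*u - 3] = 4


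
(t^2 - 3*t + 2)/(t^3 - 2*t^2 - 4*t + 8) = (t - 1)/(t^2 - 4)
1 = 1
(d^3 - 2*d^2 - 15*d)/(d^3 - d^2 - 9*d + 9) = d*(d - 5)/(d^2 - 4*d + 3)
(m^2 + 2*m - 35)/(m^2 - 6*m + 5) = (m + 7)/(m - 1)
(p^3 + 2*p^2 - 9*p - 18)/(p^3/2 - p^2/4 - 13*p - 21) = 4*(p^2 - 9)/(2*p^2 - 5*p - 42)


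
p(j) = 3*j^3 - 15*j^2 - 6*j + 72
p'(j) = 9*j^2 - 30*j - 6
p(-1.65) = 27.59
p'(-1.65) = 68.00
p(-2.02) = -1.81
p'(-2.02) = 91.32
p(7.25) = 383.30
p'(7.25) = 249.56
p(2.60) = 7.73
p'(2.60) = -23.16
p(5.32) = 67.25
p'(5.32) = 89.12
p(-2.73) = -84.45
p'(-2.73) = 142.98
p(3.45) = -4.05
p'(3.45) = -2.38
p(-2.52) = -56.15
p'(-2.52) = 126.75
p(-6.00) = -1080.00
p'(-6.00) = 498.00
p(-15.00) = -13338.00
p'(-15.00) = 2469.00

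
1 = 1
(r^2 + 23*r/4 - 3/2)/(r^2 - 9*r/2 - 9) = (-4*r^2 - 23*r + 6)/(2*(-2*r^2 + 9*r + 18))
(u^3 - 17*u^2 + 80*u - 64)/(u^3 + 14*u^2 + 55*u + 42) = (u^3 - 17*u^2 + 80*u - 64)/(u^3 + 14*u^2 + 55*u + 42)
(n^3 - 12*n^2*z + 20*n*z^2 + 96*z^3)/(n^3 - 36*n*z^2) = (n^2 - 6*n*z - 16*z^2)/(n*(n + 6*z))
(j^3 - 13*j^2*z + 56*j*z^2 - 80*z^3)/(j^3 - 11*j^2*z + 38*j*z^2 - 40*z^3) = (-j + 4*z)/(-j + 2*z)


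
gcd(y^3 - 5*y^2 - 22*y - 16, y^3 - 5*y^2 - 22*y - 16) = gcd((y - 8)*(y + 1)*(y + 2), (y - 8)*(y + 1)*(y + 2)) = y^3 - 5*y^2 - 22*y - 16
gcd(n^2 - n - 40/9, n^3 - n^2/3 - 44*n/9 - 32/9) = n - 8/3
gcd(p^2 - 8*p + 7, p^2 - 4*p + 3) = p - 1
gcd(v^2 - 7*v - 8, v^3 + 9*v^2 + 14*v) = 1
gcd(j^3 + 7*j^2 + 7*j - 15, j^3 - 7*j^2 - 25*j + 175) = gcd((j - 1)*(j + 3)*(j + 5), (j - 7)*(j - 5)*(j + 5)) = j + 5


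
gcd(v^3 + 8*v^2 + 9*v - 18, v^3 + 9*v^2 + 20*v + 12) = v + 6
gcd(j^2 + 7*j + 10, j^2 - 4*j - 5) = 1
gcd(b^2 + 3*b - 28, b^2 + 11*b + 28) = b + 7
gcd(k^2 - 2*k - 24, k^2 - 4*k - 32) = k + 4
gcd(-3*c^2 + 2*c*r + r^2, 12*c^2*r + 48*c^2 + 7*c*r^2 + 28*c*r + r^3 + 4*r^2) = 3*c + r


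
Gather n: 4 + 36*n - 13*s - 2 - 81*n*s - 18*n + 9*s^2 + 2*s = n*(18 - 81*s) + 9*s^2 - 11*s + 2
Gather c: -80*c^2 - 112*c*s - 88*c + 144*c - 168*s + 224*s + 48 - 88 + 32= -80*c^2 + c*(56 - 112*s) + 56*s - 8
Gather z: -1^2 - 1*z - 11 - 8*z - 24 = -9*z - 36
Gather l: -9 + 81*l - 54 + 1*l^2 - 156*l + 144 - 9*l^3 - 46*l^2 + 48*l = -9*l^3 - 45*l^2 - 27*l + 81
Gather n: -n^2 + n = -n^2 + n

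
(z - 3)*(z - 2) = z^2 - 5*z + 6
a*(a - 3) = a^2 - 3*a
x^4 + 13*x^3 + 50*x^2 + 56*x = x*(x + 2)*(x + 4)*(x + 7)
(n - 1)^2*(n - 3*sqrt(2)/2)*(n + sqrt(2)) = n^4 - 2*n^3 - sqrt(2)*n^3/2 - 2*n^2 + sqrt(2)*n^2 - sqrt(2)*n/2 + 6*n - 3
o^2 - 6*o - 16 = (o - 8)*(o + 2)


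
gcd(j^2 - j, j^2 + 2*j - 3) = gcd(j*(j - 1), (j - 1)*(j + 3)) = j - 1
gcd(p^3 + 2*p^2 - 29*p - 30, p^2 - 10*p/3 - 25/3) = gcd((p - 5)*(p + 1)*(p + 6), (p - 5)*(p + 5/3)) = p - 5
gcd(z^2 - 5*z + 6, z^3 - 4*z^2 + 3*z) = z - 3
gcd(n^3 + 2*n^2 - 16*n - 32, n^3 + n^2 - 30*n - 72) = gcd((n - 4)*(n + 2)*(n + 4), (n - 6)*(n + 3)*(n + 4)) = n + 4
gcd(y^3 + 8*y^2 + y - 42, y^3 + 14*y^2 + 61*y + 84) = y^2 + 10*y + 21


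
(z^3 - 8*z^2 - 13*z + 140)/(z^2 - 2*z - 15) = (z^2 - 3*z - 28)/(z + 3)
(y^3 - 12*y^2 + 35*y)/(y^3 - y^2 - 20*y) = (y - 7)/(y + 4)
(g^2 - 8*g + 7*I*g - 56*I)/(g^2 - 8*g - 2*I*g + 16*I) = (g + 7*I)/(g - 2*I)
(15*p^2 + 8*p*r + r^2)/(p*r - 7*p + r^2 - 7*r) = (15*p^2 + 8*p*r + r^2)/(p*r - 7*p + r^2 - 7*r)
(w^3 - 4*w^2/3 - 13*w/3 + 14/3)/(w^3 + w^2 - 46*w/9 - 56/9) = 3*(w - 1)/(3*w + 4)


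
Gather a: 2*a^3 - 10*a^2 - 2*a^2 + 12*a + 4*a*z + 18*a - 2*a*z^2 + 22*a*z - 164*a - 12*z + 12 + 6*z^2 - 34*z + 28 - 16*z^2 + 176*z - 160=2*a^3 - 12*a^2 + a*(-2*z^2 + 26*z - 134) - 10*z^2 + 130*z - 120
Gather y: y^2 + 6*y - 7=y^2 + 6*y - 7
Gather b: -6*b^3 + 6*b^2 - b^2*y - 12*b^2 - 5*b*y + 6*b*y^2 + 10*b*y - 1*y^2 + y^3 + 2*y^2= -6*b^3 + b^2*(-y - 6) + b*(6*y^2 + 5*y) + y^3 + y^2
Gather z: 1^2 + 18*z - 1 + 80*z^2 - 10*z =80*z^2 + 8*z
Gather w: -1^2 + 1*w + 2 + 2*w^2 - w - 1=2*w^2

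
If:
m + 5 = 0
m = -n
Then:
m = -5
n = 5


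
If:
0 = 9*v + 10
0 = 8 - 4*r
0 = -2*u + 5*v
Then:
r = 2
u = -25/9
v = -10/9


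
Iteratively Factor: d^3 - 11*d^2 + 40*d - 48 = (d - 3)*(d^2 - 8*d + 16) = (d - 4)*(d - 3)*(d - 4)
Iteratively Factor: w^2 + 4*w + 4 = (w + 2)*(w + 2)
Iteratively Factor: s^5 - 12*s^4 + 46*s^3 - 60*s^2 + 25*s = (s - 5)*(s^4 - 7*s^3 + 11*s^2 - 5*s) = (s - 5)^2*(s^3 - 2*s^2 + s) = (s - 5)^2*(s - 1)*(s^2 - s) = (s - 5)^2*(s - 1)^2*(s)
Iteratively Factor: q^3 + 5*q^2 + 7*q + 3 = (q + 3)*(q^2 + 2*q + 1) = (q + 1)*(q + 3)*(q + 1)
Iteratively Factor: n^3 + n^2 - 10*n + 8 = (n + 4)*(n^2 - 3*n + 2) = (n - 1)*(n + 4)*(n - 2)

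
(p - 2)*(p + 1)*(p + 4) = p^3 + 3*p^2 - 6*p - 8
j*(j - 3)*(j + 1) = j^3 - 2*j^2 - 3*j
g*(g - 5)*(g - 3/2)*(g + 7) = g^4 + g^3/2 - 38*g^2 + 105*g/2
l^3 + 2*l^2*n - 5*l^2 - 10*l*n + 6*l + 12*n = (l - 3)*(l - 2)*(l + 2*n)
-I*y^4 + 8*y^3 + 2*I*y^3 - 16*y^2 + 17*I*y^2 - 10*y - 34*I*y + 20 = (y - 2)*(y + 2*I)*(y + 5*I)*(-I*y + 1)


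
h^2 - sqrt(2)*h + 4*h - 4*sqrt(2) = (h + 4)*(h - sqrt(2))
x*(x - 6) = x^2 - 6*x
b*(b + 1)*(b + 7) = b^3 + 8*b^2 + 7*b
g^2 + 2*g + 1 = (g + 1)^2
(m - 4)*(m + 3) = m^2 - m - 12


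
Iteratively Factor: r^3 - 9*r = (r)*(r^2 - 9) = r*(r - 3)*(r + 3)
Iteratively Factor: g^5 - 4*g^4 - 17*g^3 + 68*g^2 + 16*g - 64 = (g - 4)*(g^4 - 17*g^2 + 16) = (g - 4)*(g + 1)*(g^3 - g^2 - 16*g + 16) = (g - 4)*(g + 1)*(g + 4)*(g^2 - 5*g + 4) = (g - 4)*(g - 1)*(g + 1)*(g + 4)*(g - 4)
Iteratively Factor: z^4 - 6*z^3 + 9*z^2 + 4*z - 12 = (z - 2)*(z^3 - 4*z^2 + z + 6) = (z - 2)*(z + 1)*(z^2 - 5*z + 6) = (z - 2)^2*(z + 1)*(z - 3)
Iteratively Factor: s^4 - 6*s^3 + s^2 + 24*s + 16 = (s + 1)*(s^3 - 7*s^2 + 8*s + 16) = (s - 4)*(s + 1)*(s^2 - 3*s - 4) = (s - 4)^2*(s + 1)*(s + 1)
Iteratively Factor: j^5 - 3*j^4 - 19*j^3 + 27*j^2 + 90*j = (j + 3)*(j^4 - 6*j^3 - j^2 + 30*j) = (j + 2)*(j + 3)*(j^3 - 8*j^2 + 15*j) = j*(j + 2)*(j + 3)*(j^2 - 8*j + 15) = j*(j - 5)*(j + 2)*(j + 3)*(j - 3)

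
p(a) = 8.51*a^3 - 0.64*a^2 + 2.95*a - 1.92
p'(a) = 25.53*a^2 - 1.28*a + 2.95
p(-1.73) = -53.00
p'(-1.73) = 81.57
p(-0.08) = -2.16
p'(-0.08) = 3.22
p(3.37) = 326.45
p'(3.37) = 288.58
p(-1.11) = -17.62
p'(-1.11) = 35.83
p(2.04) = 73.68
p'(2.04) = 106.58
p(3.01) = 233.24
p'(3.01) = 230.40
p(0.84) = 5.15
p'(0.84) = 19.89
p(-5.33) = -1324.40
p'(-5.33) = 735.05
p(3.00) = 230.94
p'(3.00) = 228.88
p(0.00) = -1.92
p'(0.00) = 2.95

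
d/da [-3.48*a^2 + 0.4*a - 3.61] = 0.4 - 6.96*a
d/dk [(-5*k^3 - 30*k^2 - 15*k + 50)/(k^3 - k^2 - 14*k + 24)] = 5*(7*k^4 + 34*k^3 - 21*k^2 - 268*k + 68)/(k^6 - 2*k^5 - 27*k^4 + 76*k^3 + 148*k^2 - 672*k + 576)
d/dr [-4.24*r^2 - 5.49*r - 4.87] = -8.48*r - 5.49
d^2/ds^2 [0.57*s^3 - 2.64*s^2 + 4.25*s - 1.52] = 3.42*s - 5.28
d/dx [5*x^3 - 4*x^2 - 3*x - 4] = 15*x^2 - 8*x - 3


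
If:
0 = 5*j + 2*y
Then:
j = -2*y/5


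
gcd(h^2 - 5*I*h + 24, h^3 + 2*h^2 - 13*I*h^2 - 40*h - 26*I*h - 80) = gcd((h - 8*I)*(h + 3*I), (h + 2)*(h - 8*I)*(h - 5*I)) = h - 8*I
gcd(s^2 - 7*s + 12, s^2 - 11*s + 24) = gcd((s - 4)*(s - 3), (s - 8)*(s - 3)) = s - 3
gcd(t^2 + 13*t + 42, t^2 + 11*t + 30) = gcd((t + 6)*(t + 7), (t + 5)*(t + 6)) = t + 6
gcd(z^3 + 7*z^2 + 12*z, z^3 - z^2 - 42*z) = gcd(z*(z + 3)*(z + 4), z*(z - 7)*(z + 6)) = z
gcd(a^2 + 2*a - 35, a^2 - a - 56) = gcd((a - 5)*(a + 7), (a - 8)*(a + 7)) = a + 7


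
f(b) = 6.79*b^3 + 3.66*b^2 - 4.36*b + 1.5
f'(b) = 20.37*b^2 + 7.32*b - 4.36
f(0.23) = 0.77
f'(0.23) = -1.60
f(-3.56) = -242.94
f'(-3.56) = 227.74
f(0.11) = 1.07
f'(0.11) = -3.31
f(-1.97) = -27.62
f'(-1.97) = 60.27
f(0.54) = 1.28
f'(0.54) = 5.53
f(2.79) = 165.29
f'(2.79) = 174.62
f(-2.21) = -44.28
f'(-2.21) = 78.95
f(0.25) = 0.74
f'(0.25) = -1.26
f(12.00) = 12209.34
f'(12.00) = 3016.76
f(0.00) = 1.50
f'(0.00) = -4.36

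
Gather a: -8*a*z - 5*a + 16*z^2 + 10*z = a*(-8*z - 5) + 16*z^2 + 10*z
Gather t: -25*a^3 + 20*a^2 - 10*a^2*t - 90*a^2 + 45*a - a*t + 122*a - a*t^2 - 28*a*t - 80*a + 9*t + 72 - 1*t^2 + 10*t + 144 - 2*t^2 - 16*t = -25*a^3 - 70*a^2 + 87*a + t^2*(-a - 3) + t*(-10*a^2 - 29*a + 3) + 216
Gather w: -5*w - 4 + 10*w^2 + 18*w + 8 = 10*w^2 + 13*w + 4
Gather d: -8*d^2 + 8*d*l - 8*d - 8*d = -8*d^2 + d*(8*l - 16)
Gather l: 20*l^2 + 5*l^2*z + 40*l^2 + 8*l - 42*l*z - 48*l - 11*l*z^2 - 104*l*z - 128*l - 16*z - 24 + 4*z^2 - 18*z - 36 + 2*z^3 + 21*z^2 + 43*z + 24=l^2*(5*z + 60) + l*(-11*z^2 - 146*z - 168) + 2*z^3 + 25*z^2 + 9*z - 36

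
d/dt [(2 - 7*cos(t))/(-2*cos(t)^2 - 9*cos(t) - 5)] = (14*cos(t)^2 - 8*cos(t) - 53)*sin(t)/(9*cos(t) + cos(2*t) + 6)^2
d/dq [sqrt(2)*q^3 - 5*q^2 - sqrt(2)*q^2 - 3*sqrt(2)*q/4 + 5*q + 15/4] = 3*sqrt(2)*q^2 - 10*q - 2*sqrt(2)*q - 3*sqrt(2)/4 + 5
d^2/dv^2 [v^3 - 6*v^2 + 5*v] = 6*v - 12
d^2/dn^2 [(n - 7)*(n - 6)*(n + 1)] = 6*n - 24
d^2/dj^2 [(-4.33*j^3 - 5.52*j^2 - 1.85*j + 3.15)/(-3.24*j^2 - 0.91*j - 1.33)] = (-23.855542*j^3 - 309.68175*j^2 - 57.600858*j + 36.981476)/(34.012224*j^6 + 28.658448*j^5 + 49.934556*j^4 + 24.281803*j^3 + 20.497827*j^2 + 4.829097*j + 2.352637)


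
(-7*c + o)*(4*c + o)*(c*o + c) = -28*c^3*o - 28*c^3 - 3*c^2*o^2 - 3*c^2*o + c*o^3 + c*o^2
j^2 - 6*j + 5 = (j - 5)*(j - 1)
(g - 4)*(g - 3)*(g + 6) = g^3 - g^2 - 30*g + 72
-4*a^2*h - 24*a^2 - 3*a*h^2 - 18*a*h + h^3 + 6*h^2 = (-4*a + h)*(a + h)*(h + 6)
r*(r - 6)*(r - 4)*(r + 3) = r^4 - 7*r^3 - 6*r^2 + 72*r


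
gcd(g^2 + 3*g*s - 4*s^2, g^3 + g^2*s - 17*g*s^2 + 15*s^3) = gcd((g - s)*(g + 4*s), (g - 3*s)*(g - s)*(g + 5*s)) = -g + s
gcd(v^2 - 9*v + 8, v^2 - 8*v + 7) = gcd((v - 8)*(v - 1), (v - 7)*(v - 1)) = v - 1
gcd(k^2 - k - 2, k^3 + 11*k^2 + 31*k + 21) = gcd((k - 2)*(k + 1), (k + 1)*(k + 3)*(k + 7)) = k + 1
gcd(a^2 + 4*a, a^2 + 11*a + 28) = a + 4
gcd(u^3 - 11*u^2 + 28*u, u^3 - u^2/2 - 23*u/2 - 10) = u - 4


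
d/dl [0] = 0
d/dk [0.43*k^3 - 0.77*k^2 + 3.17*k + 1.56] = 1.29*k^2 - 1.54*k + 3.17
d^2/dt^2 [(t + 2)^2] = 2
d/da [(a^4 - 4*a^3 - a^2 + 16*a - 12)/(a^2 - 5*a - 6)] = (2*a^5 - 19*a^4 + 16*a^3 + 61*a^2 + 36*a - 156)/(a^4 - 10*a^3 + 13*a^2 + 60*a + 36)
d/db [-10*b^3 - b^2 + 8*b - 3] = -30*b^2 - 2*b + 8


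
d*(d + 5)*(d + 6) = d^3 + 11*d^2 + 30*d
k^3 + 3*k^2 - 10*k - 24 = (k - 3)*(k + 2)*(k + 4)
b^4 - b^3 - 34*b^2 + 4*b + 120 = (b - 6)*(b - 2)*(b + 2)*(b + 5)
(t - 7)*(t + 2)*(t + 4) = t^3 - t^2 - 34*t - 56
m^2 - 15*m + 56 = (m - 8)*(m - 7)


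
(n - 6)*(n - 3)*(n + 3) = n^3 - 6*n^2 - 9*n + 54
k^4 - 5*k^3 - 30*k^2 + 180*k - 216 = (k - 6)*(k - 3)*(k - 2)*(k + 6)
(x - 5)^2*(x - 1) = x^3 - 11*x^2 + 35*x - 25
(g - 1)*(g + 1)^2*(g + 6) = g^4 + 7*g^3 + 5*g^2 - 7*g - 6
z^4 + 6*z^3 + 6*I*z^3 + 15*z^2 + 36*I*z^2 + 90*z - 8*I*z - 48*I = (z + 6)*(z - I)^2*(z + 8*I)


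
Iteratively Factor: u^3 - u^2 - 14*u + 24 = (u + 4)*(u^2 - 5*u + 6) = (u - 3)*(u + 4)*(u - 2)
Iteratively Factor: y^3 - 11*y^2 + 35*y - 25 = (y - 5)*(y^2 - 6*y + 5) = (y - 5)*(y - 1)*(y - 5)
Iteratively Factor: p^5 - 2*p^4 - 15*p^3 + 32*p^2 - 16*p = (p - 1)*(p^4 - p^3 - 16*p^2 + 16*p) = p*(p - 1)*(p^3 - p^2 - 16*p + 16) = p*(p - 1)^2*(p^2 - 16) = p*(p - 4)*(p - 1)^2*(p + 4)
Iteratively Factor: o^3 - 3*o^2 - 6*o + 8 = (o - 1)*(o^2 - 2*o - 8) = (o - 1)*(o + 2)*(o - 4)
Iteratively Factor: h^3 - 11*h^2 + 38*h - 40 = (h - 2)*(h^2 - 9*h + 20) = (h - 5)*(h - 2)*(h - 4)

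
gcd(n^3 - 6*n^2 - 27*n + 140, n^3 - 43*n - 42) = n - 7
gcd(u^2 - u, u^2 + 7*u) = u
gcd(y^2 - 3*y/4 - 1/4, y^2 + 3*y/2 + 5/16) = y + 1/4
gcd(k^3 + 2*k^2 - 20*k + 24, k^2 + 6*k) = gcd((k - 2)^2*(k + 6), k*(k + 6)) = k + 6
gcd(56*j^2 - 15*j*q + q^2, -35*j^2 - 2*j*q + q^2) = -7*j + q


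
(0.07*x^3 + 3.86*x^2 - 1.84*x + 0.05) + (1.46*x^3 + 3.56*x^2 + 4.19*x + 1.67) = 1.53*x^3 + 7.42*x^2 + 2.35*x + 1.72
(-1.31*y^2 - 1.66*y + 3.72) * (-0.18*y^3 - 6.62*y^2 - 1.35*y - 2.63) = 0.2358*y^5 + 8.971*y^4 + 12.0881*y^3 - 18.9401*y^2 - 0.656200000000001*y - 9.7836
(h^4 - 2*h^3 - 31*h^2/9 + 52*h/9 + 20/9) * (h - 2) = h^5 - 4*h^4 + 5*h^3/9 + 38*h^2/3 - 28*h/3 - 40/9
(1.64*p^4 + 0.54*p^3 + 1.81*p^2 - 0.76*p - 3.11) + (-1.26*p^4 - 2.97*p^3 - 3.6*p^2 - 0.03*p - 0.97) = 0.38*p^4 - 2.43*p^3 - 1.79*p^2 - 0.79*p - 4.08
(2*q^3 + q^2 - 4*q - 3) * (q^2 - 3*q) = 2*q^5 - 5*q^4 - 7*q^3 + 9*q^2 + 9*q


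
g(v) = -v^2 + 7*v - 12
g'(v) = 7 - 2*v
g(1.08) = -5.61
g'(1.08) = 4.84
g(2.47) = -0.81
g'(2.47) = 2.06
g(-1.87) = -28.59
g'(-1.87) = 10.74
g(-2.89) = -40.58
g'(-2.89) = 12.78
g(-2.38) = -34.32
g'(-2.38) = 11.76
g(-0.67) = -17.14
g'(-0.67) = 8.34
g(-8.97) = -155.25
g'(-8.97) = 24.94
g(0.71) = -7.53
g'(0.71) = 5.58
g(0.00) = -12.00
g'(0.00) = 7.00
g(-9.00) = -156.00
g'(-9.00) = 25.00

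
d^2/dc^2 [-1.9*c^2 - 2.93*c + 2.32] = -3.80000000000000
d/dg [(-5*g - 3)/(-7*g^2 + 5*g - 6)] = (-35*g^2 - 42*g + 45)/(49*g^4 - 70*g^3 + 109*g^2 - 60*g + 36)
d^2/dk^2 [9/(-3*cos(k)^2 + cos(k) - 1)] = 9*(-36*sin(k)^4 + 7*sin(k)^2 - 49*cos(k)/4 + 9*cos(3*k)/4 + 25)/(3*sin(k)^2 + cos(k) - 4)^3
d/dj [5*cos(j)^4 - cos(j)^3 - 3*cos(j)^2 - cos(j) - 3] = (-20*cos(j)^3 + 3*cos(j)^2 + 6*cos(j) + 1)*sin(j)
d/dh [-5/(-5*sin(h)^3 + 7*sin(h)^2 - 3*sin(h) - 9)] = 5*(-15*sin(h)^2 + 14*sin(h) - 3)*cos(h)/(5*sin(h)^3 - 7*sin(h)^2 + 3*sin(h) + 9)^2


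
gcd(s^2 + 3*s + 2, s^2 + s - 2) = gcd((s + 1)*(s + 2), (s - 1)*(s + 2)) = s + 2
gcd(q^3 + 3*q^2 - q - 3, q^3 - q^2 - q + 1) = q^2 - 1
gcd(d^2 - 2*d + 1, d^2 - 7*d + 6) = d - 1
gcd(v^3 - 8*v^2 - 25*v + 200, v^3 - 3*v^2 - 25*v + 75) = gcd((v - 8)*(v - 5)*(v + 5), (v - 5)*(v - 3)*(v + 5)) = v^2 - 25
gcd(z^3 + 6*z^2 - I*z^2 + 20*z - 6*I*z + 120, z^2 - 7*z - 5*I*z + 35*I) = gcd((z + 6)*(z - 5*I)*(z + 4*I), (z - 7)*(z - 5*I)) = z - 5*I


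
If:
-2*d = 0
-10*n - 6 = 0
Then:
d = 0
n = -3/5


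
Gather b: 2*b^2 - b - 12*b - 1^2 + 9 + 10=2*b^2 - 13*b + 18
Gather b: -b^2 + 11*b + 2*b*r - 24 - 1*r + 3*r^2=-b^2 + b*(2*r + 11) + 3*r^2 - r - 24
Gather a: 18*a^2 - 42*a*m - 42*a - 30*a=18*a^2 + a*(-42*m - 72)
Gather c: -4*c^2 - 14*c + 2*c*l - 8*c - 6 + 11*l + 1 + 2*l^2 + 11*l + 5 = -4*c^2 + c*(2*l - 22) + 2*l^2 + 22*l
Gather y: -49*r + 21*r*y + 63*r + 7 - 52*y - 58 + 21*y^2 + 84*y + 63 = 14*r + 21*y^2 + y*(21*r + 32) + 12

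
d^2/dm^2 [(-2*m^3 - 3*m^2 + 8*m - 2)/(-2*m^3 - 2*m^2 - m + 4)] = 4*(2*m^6 - 54*m^5 + 15*m^4 + 114*m^3 - 150*m^2 - 18*m + 17)/(8*m^9 + 24*m^8 + 36*m^7 - 16*m^6 - 78*m^5 - 90*m^4 + 49*m^3 + 84*m^2 + 48*m - 64)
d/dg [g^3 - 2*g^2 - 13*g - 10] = 3*g^2 - 4*g - 13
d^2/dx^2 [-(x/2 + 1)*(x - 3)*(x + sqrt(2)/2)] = -3*x - sqrt(2)/2 + 1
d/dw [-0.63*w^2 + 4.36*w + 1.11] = 4.36 - 1.26*w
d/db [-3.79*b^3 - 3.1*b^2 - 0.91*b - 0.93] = -11.37*b^2 - 6.2*b - 0.91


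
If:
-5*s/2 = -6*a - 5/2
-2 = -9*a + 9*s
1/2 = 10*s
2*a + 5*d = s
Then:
No Solution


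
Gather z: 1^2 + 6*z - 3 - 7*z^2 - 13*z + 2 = -7*z^2 - 7*z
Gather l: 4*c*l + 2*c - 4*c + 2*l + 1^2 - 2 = -2*c + l*(4*c + 2) - 1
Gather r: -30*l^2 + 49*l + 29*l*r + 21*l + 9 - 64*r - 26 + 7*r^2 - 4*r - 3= -30*l^2 + 70*l + 7*r^2 + r*(29*l - 68) - 20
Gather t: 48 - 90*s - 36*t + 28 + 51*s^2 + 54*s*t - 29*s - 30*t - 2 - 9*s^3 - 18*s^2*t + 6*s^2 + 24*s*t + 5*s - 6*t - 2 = -9*s^3 + 57*s^2 - 114*s + t*(-18*s^2 + 78*s - 72) + 72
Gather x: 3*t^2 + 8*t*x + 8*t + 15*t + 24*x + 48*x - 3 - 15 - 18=3*t^2 + 23*t + x*(8*t + 72) - 36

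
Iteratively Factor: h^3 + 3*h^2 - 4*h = (h + 4)*(h^2 - h) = (h - 1)*(h + 4)*(h)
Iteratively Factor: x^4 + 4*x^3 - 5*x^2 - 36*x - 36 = (x - 3)*(x^3 + 7*x^2 + 16*x + 12) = (x - 3)*(x + 2)*(x^2 + 5*x + 6) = (x - 3)*(x + 2)*(x + 3)*(x + 2)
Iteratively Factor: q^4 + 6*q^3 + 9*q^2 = (q)*(q^3 + 6*q^2 + 9*q) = q*(q + 3)*(q^2 + 3*q) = q*(q + 3)^2*(q)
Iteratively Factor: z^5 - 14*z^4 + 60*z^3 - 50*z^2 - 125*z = (z - 5)*(z^4 - 9*z^3 + 15*z^2 + 25*z) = (z - 5)^2*(z^3 - 4*z^2 - 5*z) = (z - 5)^2*(z + 1)*(z^2 - 5*z) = (z - 5)^3*(z + 1)*(z)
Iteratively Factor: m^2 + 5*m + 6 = (m + 3)*(m + 2)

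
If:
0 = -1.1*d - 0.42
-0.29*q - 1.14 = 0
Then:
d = -0.38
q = -3.93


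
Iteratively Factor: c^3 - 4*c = (c + 2)*(c^2 - 2*c) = c*(c + 2)*(c - 2)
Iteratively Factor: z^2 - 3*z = (z)*(z - 3)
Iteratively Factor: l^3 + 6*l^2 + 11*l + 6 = (l + 1)*(l^2 + 5*l + 6) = (l + 1)*(l + 2)*(l + 3)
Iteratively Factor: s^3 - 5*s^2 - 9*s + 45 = (s - 3)*(s^2 - 2*s - 15) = (s - 5)*(s - 3)*(s + 3)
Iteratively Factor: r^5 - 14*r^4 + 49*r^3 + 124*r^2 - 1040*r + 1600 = (r - 4)*(r^4 - 10*r^3 + 9*r^2 + 160*r - 400) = (r - 5)*(r - 4)*(r^3 - 5*r^2 - 16*r + 80) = (r - 5)*(r - 4)^2*(r^2 - r - 20) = (r - 5)^2*(r - 4)^2*(r + 4)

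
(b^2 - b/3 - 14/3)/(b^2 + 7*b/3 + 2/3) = (3*b - 7)/(3*b + 1)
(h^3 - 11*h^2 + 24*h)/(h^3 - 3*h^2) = (h - 8)/h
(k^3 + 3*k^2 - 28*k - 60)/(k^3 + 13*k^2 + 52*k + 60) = (k - 5)/(k + 5)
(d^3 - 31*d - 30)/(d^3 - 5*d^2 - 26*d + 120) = (d + 1)/(d - 4)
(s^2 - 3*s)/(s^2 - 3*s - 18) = s*(3 - s)/(-s^2 + 3*s + 18)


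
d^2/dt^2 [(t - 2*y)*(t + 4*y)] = 2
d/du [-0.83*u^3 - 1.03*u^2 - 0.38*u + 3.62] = -2.49*u^2 - 2.06*u - 0.38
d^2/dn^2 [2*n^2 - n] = 4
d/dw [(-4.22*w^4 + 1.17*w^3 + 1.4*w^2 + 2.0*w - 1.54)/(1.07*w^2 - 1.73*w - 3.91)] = (-9.0308*w^5 + 23.1537*w^4 + 61.9526*w^3 - 18.2861*w^2 - 7.6524*w - 10.4842)/(1.1449*w^4 - 3.7022*w^3 - 5.3745*w^2 + 13.5286*w + 15.2881)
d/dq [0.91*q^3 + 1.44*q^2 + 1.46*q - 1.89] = 2.73*q^2 + 2.88*q + 1.46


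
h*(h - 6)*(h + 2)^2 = h^4 - 2*h^3 - 20*h^2 - 24*h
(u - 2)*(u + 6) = u^2 + 4*u - 12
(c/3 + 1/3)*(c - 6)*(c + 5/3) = c^3/3 - 10*c^2/9 - 43*c/9 - 10/3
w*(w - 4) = w^2 - 4*w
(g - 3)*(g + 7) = g^2 + 4*g - 21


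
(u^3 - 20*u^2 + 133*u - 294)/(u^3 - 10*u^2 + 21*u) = (u^2 - 13*u + 42)/(u*(u - 3))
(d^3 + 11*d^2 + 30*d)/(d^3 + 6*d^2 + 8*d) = (d^2 + 11*d + 30)/(d^2 + 6*d + 8)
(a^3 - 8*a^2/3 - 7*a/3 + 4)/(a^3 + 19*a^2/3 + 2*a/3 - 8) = (a - 3)/(a + 6)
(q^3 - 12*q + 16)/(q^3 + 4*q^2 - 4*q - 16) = (q - 2)/(q + 2)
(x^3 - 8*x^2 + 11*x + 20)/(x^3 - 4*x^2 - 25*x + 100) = (x + 1)/(x + 5)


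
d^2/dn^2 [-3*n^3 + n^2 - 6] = 2 - 18*n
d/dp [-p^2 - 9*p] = -2*p - 9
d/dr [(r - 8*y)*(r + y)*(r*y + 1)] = 3*r^2*y - 14*r*y^2 + 2*r - 8*y^3 - 7*y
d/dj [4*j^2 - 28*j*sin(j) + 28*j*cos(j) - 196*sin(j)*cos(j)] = -28*sqrt(2)*j*sin(j + pi/4) + 8*j - 196*cos(2*j) + 28*sqrt(2)*cos(j + pi/4)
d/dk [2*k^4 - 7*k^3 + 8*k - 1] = 8*k^3 - 21*k^2 + 8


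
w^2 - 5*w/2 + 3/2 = (w - 3/2)*(w - 1)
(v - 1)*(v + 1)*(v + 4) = v^3 + 4*v^2 - v - 4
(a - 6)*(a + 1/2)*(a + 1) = a^3 - 9*a^2/2 - 17*a/2 - 3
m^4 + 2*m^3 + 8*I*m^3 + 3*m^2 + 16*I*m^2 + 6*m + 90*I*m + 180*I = (m + 2)*(m - 3*I)*(m + 5*I)*(m + 6*I)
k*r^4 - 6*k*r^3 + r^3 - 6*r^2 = r^2*(r - 6)*(k*r + 1)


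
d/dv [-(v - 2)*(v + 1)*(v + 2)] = -3*v^2 - 2*v + 4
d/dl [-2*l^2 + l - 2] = 1 - 4*l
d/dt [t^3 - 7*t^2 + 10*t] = 3*t^2 - 14*t + 10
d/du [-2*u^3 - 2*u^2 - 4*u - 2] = -6*u^2 - 4*u - 4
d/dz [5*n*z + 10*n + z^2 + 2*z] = 5*n + 2*z + 2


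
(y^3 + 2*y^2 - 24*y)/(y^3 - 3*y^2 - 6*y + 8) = y*(y + 6)/(y^2 + y - 2)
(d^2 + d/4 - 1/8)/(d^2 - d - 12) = (-d^2 - d/4 + 1/8)/(-d^2 + d + 12)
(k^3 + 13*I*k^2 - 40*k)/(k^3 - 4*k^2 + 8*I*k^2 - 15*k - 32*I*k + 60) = k*(k + 8*I)/(k^2 + k*(-4 + 3*I) - 12*I)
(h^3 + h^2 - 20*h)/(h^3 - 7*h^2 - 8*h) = (-h^2 - h + 20)/(-h^2 + 7*h + 8)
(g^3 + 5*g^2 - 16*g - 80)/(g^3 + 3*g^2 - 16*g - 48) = (g + 5)/(g + 3)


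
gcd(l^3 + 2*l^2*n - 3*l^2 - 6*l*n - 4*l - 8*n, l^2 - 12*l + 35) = 1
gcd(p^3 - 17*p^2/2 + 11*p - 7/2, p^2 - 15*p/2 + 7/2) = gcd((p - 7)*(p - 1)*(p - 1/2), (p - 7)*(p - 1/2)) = p^2 - 15*p/2 + 7/2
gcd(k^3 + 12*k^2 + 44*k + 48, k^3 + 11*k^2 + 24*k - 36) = k + 6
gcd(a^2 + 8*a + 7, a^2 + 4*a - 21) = a + 7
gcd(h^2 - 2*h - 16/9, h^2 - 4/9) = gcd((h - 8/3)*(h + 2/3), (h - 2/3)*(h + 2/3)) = h + 2/3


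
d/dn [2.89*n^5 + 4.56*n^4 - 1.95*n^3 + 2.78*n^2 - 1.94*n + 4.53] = 14.45*n^4 + 18.24*n^3 - 5.85*n^2 + 5.56*n - 1.94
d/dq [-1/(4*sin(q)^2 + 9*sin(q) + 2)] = (8*sin(q) + 9)*cos(q)/(4*sin(q)^2 + 9*sin(q) + 2)^2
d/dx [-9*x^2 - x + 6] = -18*x - 1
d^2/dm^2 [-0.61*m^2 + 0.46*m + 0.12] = -1.22000000000000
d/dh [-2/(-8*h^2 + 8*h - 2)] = 4*(1 - 2*h)/(4*h^2 - 4*h + 1)^2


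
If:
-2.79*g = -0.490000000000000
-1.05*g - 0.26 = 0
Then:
No Solution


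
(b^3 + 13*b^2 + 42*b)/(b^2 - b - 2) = b*(b^2 + 13*b + 42)/(b^2 - b - 2)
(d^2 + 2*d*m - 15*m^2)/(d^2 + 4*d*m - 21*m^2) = (d + 5*m)/(d + 7*m)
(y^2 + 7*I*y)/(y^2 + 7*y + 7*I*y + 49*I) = y/(y + 7)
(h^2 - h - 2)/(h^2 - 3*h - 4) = (h - 2)/(h - 4)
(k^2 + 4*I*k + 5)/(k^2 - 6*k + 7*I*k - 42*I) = (k^2 + 4*I*k + 5)/(k^2 + k*(-6 + 7*I) - 42*I)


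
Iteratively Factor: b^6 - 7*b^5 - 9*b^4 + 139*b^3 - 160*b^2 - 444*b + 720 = (b - 3)*(b^5 - 4*b^4 - 21*b^3 + 76*b^2 + 68*b - 240) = (b - 3)^2*(b^4 - b^3 - 24*b^2 + 4*b + 80) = (b - 3)^2*(b + 2)*(b^3 - 3*b^2 - 18*b + 40) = (b - 5)*(b - 3)^2*(b + 2)*(b^2 + 2*b - 8) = (b - 5)*(b - 3)^2*(b - 2)*(b + 2)*(b + 4)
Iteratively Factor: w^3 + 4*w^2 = (w)*(w^2 + 4*w) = w^2*(w + 4)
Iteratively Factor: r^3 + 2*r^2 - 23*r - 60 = (r + 4)*(r^2 - 2*r - 15) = (r + 3)*(r + 4)*(r - 5)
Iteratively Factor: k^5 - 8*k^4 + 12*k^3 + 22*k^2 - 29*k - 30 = (k - 5)*(k^4 - 3*k^3 - 3*k^2 + 7*k + 6) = (k - 5)*(k - 2)*(k^3 - k^2 - 5*k - 3) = (k - 5)*(k - 2)*(k + 1)*(k^2 - 2*k - 3) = (k - 5)*(k - 2)*(k + 1)^2*(k - 3)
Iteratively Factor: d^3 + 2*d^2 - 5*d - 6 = (d + 3)*(d^2 - d - 2) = (d + 1)*(d + 3)*(d - 2)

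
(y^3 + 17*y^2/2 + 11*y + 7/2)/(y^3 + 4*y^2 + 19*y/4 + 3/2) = 2*(y^2 + 8*y + 7)/(2*y^2 + 7*y + 6)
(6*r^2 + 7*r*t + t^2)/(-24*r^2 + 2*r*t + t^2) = (-r - t)/(4*r - t)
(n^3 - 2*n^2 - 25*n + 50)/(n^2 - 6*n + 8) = (n^2 - 25)/(n - 4)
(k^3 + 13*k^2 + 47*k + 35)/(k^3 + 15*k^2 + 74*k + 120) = (k^2 + 8*k + 7)/(k^2 + 10*k + 24)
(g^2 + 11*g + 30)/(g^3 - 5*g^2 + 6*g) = (g^2 + 11*g + 30)/(g*(g^2 - 5*g + 6))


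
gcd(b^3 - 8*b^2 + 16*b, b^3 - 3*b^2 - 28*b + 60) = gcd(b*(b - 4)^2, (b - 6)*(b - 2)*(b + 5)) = 1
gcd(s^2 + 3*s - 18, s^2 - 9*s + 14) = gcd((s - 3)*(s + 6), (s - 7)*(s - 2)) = 1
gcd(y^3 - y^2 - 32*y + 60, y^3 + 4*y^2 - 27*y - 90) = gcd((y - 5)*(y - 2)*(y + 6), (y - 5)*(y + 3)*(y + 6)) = y^2 + y - 30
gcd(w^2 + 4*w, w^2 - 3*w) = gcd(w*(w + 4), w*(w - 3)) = w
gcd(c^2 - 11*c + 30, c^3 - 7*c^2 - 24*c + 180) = c - 6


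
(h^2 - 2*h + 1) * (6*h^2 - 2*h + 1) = 6*h^4 - 14*h^3 + 11*h^2 - 4*h + 1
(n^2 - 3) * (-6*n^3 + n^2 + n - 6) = -6*n^5 + n^4 + 19*n^3 - 9*n^2 - 3*n + 18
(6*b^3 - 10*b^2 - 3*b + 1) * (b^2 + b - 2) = 6*b^5 - 4*b^4 - 25*b^3 + 18*b^2 + 7*b - 2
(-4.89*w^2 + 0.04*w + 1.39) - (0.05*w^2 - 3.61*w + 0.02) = -4.94*w^2 + 3.65*w + 1.37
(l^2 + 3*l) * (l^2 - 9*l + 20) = l^4 - 6*l^3 - 7*l^2 + 60*l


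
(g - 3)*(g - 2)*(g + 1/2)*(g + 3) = g^4 - 3*g^3/2 - 10*g^2 + 27*g/2 + 9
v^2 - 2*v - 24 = (v - 6)*(v + 4)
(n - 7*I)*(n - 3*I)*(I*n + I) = I*n^3 + 10*n^2 + I*n^2 + 10*n - 21*I*n - 21*I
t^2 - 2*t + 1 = (t - 1)^2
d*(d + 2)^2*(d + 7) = d^4 + 11*d^3 + 32*d^2 + 28*d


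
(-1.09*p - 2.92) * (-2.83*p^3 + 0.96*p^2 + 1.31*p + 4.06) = 3.0847*p^4 + 7.2172*p^3 - 4.2311*p^2 - 8.2506*p - 11.8552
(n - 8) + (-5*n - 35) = -4*n - 43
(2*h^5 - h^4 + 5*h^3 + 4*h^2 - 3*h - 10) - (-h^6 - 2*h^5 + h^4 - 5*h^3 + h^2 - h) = h^6 + 4*h^5 - 2*h^4 + 10*h^3 + 3*h^2 - 2*h - 10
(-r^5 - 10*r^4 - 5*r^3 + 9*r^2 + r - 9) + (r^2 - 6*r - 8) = -r^5 - 10*r^4 - 5*r^3 + 10*r^2 - 5*r - 17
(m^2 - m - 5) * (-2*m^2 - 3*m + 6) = -2*m^4 - m^3 + 19*m^2 + 9*m - 30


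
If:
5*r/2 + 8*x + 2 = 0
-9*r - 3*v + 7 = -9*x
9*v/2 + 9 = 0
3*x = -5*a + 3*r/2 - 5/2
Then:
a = 59/630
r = 172/189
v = -2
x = -101/189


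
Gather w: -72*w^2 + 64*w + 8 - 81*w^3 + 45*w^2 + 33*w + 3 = -81*w^3 - 27*w^2 + 97*w + 11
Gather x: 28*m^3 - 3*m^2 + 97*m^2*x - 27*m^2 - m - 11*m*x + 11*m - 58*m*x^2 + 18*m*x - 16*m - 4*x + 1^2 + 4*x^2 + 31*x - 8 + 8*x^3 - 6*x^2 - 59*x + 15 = 28*m^3 - 30*m^2 - 6*m + 8*x^3 + x^2*(-58*m - 2) + x*(97*m^2 + 7*m - 32) + 8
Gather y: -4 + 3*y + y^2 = y^2 + 3*y - 4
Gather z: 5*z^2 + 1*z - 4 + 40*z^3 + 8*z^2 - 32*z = 40*z^3 + 13*z^2 - 31*z - 4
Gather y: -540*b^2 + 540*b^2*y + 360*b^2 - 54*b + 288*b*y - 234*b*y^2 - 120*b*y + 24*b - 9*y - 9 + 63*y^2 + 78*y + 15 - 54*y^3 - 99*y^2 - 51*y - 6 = -180*b^2 - 30*b - 54*y^3 + y^2*(-234*b - 36) + y*(540*b^2 + 168*b + 18)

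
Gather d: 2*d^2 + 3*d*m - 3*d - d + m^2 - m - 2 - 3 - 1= 2*d^2 + d*(3*m - 4) + m^2 - m - 6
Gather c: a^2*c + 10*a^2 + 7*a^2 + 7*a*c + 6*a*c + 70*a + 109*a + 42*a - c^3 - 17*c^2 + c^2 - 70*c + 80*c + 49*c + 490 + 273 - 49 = 17*a^2 + 221*a - c^3 - 16*c^2 + c*(a^2 + 13*a + 59) + 714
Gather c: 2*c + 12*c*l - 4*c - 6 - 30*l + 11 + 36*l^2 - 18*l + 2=c*(12*l - 2) + 36*l^2 - 48*l + 7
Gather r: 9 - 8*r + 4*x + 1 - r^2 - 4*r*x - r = -r^2 + r*(-4*x - 9) + 4*x + 10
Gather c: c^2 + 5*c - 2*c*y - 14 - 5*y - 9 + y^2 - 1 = c^2 + c*(5 - 2*y) + y^2 - 5*y - 24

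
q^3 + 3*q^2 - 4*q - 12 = (q - 2)*(q + 2)*(q + 3)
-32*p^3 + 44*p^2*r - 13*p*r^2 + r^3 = (-8*p + r)*(-4*p + r)*(-p + r)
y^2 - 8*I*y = y*(y - 8*I)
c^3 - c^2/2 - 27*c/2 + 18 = (c - 3)*(c - 3/2)*(c + 4)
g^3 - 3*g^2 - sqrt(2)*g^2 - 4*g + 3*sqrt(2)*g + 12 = (g - 3)*(g - 2*sqrt(2))*(g + sqrt(2))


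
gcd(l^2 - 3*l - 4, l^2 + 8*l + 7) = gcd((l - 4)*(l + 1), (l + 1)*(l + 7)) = l + 1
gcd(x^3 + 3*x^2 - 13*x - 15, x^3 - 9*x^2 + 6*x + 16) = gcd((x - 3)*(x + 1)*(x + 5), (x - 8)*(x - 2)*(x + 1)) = x + 1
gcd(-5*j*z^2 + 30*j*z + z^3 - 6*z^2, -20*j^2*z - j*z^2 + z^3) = -5*j*z + z^2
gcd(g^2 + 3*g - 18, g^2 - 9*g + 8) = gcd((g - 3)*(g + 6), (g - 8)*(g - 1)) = 1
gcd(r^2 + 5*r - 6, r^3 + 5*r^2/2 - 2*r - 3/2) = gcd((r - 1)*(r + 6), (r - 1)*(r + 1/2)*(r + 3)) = r - 1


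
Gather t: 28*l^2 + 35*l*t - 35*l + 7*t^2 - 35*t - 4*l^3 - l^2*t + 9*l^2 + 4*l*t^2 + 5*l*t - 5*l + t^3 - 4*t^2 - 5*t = -4*l^3 + 37*l^2 - 40*l + t^3 + t^2*(4*l + 3) + t*(-l^2 + 40*l - 40)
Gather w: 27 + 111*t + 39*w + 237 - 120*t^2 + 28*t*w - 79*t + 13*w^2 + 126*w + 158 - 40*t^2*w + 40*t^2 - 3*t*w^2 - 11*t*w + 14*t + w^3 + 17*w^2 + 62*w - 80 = -80*t^2 + 46*t + w^3 + w^2*(30 - 3*t) + w*(-40*t^2 + 17*t + 227) + 342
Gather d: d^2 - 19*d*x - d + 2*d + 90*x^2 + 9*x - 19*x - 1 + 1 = d^2 + d*(1 - 19*x) + 90*x^2 - 10*x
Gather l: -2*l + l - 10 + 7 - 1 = -l - 4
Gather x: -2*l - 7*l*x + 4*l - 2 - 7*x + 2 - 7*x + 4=2*l + x*(-7*l - 14) + 4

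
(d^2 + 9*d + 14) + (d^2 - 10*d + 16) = 2*d^2 - d + 30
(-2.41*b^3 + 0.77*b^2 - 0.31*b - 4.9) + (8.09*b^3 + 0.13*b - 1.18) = 5.68*b^3 + 0.77*b^2 - 0.18*b - 6.08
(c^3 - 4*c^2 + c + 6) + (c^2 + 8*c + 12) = c^3 - 3*c^2 + 9*c + 18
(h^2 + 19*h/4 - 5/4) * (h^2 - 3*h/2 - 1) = h^4 + 13*h^3/4 - 75*h^2/8 - 23*h/8 + 5/4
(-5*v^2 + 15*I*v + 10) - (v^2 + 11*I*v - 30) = -6*v^2 + 4*I*v + 40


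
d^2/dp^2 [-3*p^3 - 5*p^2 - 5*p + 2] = -18*p - 10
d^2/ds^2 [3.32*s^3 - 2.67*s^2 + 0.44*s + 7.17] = 19.92*s - 5.34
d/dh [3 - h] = -1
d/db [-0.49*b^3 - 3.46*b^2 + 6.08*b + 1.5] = -1.47*b^2 - 6.92*b + 6.08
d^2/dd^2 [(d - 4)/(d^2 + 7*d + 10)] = 2*((d - 4)*(2*d + 7)^2 - 3*(d + 1)*(d^2 + 7*d + 10))/(d^2 + 7*d + 10)^3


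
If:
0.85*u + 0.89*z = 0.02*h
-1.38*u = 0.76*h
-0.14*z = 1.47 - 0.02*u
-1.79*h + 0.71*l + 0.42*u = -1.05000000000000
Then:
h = -16.74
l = -49.15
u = 9.22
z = -9.18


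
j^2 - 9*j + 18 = (j - 6)*(j - 3)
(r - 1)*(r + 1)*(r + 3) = r^3 + 3*r^2 - r - 3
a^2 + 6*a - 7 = (a - 1)*(a + 7)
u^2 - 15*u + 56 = (u - 8)*(u - 7)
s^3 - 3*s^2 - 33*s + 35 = (s - 7)*(s - 1)*(s + 5)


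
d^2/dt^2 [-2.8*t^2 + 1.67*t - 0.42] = -5.60000000000000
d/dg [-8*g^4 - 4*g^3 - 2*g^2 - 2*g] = -32*g^3 - 12*g^2 - 4*g - 2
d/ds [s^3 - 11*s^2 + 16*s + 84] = 3*s^2 - 22*s + 16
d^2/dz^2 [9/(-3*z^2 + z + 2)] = 18*(-9*z^2 + 3*z + (6*z - 1)^2 + 6)/(-3*z^2 + z + 2)^3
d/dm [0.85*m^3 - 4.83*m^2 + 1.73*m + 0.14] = 2.55*m^2 - 9.66*m + 1.73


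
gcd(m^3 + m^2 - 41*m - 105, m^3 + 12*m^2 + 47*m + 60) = m^2 + 8*m + 15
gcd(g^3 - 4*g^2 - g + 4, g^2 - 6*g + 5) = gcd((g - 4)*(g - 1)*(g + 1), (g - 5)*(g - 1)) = g - 1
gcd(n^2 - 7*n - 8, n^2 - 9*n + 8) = n - 8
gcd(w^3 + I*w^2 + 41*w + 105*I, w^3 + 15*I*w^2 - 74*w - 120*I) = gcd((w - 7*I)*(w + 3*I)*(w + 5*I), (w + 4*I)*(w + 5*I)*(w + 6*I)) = w + 5*I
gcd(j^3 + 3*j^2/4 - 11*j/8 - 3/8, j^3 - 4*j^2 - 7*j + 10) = j - 1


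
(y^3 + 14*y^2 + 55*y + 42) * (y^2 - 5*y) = y^5 + 9*y^4 - 15*y^3 - 233*y^2 - 210*y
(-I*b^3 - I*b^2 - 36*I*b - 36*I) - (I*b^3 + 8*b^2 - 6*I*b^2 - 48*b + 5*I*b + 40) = -2*I*b^3 - 8*b^2 + 5*I*b^2 + 48*b - 41*I*b - 40 - 36*I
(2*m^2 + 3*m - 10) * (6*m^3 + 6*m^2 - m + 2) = 12*m^5 + 30*m^4 - 44*m^3 - 59*m^2 + 16*m - 20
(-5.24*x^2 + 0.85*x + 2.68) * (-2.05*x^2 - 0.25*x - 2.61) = 10.742*x^4 - 0.4325*x^3 + 7.9699*x^2 - 2.8885*x - 6.9948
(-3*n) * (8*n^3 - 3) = -24*n^4 + 9*n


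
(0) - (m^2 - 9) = 9 - m^2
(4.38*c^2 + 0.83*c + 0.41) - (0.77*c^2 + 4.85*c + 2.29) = 3.61*c^2 - 4.02*c - 1.88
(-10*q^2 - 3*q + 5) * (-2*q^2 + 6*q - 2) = 20*q^4 - 54*q^3 - 8*q^2 + 36*q - 10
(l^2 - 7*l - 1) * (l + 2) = l^3 - 5*l^2 - 15*l - 2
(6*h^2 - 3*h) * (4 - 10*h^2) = -60*h^4 + 30*h^3 + 24*h^2 - 12*h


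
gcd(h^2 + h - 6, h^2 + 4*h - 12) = h - 2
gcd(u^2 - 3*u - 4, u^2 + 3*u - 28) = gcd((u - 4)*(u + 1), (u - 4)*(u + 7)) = u - 4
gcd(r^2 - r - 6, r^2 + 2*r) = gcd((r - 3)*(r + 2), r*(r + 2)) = r + 2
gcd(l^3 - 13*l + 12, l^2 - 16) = l + 4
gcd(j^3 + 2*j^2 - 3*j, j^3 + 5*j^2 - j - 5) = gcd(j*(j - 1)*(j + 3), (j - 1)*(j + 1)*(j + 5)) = j - 1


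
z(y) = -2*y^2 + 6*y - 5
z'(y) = 6 - 4*y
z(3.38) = -7.57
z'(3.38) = -7.52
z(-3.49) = -50.30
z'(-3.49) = 19.96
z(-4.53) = -73.22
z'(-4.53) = 24.12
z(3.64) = -9.66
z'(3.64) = -8.56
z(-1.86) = -23.08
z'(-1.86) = 13.44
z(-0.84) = -11.45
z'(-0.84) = 9.36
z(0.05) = -4.70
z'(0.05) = 5.80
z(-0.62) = -9.49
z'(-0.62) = 8.48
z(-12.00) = -365.00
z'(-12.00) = 54.00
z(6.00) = -41.00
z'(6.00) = -18.00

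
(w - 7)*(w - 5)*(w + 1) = w^3 - 11*w^2 + 23*w + 35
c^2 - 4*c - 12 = (c - 6)*(c + 2)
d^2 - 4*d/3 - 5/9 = (d - 5/3)*(d + 1/3)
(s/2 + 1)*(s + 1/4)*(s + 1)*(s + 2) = s^4/2 + 21*s^3/8 + 37*s^2/8 + 3*s + 1/2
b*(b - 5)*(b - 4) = b^3 - 9*b^2 + 20*b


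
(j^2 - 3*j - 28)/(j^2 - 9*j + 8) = (j^2 - 3*j - 28)/(j^2 - 9*j + 8)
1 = 1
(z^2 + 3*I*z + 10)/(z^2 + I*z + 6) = (z + 5*I)/(z + 3*I)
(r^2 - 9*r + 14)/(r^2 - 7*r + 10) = (r - 7)/(r - 5)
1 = 1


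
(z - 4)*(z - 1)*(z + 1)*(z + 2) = z^4 - 2*z^3 - 9*z^2 + 2*z + 8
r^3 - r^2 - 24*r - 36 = (r - 6)*(r + 2)*(r + 3)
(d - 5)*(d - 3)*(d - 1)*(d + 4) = d^4 - 5*d^3 - 13*d^2 + 77*d - 60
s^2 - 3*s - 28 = (s - 7)*(s + 4)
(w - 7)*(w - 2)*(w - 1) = w^3 - 10*w^2 + 23*w - 14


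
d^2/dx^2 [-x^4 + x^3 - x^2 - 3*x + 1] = -12*x^2 + 6*x - 2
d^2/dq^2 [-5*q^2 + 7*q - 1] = -10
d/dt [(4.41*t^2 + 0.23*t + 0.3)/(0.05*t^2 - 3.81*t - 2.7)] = (-16.8136*t^2 - 23.844*t + 0.522)/(0.0025*t^4 - 0.381*t^3 + 14.2461*t^2 + 20.574*t + 7.29)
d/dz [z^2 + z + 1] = 2*z + 1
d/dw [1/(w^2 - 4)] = -2*w/(w^2 - 4)^2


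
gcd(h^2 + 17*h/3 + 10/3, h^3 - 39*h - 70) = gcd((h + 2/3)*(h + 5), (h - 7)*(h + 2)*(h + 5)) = h + 5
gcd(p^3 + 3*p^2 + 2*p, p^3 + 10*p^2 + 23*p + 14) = p^2 + 3*p + 2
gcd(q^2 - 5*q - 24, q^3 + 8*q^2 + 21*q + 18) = q + 3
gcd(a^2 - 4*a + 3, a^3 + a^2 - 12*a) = a - 3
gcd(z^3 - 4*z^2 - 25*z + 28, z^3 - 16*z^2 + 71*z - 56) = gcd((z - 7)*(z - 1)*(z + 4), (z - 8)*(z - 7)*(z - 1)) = z^2 - 8*z + 7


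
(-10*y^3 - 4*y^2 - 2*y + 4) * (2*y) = -20*y^4 - 8*y^3 - 4*y^2 + 8*y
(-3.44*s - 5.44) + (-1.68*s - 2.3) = -5.12*s - 7.74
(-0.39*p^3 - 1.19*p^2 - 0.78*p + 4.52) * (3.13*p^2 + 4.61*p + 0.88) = -1.2207*p^5 - 5.5226*p^4 - 8.2705*p^3 + 9.5046*p^2 + 20.1508*p + 3.9776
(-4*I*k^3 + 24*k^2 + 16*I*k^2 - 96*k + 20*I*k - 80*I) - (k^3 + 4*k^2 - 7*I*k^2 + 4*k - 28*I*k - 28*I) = -k^3 - 4*I*k^3 + 20*k^2 + 23*I*k^2 - 100*k + 48*I*k - 52*I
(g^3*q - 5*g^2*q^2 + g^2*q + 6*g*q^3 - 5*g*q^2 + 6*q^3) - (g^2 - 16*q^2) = g^3*q - 5*g^2*q^2 + g^2*q - g^2 + 6*g*q^3 - 5*g*q^2 + 6*q^3 + 16*q^2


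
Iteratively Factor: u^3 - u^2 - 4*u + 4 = (u + 2)*(u^2 - 3*u + 2) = (u - 1)*(u + 2)*(u - 2)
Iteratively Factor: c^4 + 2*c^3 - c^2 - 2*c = (c - 1)*(c^3 + 3*c^2 + 2*c) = c*(c - 1)*(c^2 + 3*c + 2) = c*(c - 1)*(c + 1)*(c + 2)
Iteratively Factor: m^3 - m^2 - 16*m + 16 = (m - 4)*(m^2 + 3*m - 4) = (m - 4)*(m + 4)*(m - 1)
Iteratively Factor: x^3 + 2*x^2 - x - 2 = (x + 1)*(x^2 + x - 2) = (x - 1)*(x + 1)*(x + 2)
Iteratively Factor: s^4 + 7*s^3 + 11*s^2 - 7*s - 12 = (s + 4)*(s^3 + 3*s^2 - s - 3) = (s + 3)*(s + 4)*(s^2 - 1) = (s + 1)*(s + 3)*(s + 4)*(s - 1)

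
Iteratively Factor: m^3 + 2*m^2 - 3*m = (m + 3)*(m^2 - m) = (m - 1)*(m + 3)*(m)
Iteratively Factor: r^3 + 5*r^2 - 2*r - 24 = (r + 4)*(r^2 + r - 6) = (r + 3)*(r + 4)*(r - 2)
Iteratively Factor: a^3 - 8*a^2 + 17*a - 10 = (a - 2)*(a^2 - 6*a + 5) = (a - 5)*(a - 2)*(a - 1)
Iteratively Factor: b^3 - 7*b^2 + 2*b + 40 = (b - 4)*(b^2 - 3*b - 10) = (b - 4)*(b + 2)*(b - 5)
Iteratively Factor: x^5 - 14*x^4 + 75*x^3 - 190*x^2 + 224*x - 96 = (x - 4)*(x^4 - 10*x^3 + 35*x^2 - 50*x + 24) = (x - 4)*(x - 2)*(x^3 - 8*x^2 + 19*x - 12) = (x - 4)*(x - 2)*(x - 1)*(x^2 - 7*x + 12) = (x - 4)^2*(x - 2)*(x - 1)*(x - 3)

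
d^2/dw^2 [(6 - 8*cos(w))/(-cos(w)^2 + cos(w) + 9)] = 2*(36*sin(w)^4*cos(w) - 8*sin(w)^4 + 145*sin(w)^2 + 1111*cos(w)/4 + 249*cos(3*w)/4 - 2*cos(5*w) - 5)/(sin(w)^2 + cos(w) + 8)^3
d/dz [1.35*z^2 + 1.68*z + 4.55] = 2.7*z + 1.68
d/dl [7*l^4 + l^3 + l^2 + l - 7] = 28*l^3 + 3*l^2 + 2*l + 1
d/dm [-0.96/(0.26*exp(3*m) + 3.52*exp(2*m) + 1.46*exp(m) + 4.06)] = (0.7488*exp(2*m) + 6.7584*exp(m) + 1.4016)*exp(m)/(0.26*exp(3*m) + 3.52*exp(2*m) + 1.46*exp(m) + 4.06)^2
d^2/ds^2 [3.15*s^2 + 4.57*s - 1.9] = 6.30000000000000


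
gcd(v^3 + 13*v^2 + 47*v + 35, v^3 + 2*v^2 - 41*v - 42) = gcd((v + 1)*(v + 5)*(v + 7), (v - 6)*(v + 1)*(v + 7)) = v^2 + 8*v + 7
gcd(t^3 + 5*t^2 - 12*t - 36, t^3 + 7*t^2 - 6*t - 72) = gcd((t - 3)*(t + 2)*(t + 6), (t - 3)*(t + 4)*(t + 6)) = t^2 + 3*t - 18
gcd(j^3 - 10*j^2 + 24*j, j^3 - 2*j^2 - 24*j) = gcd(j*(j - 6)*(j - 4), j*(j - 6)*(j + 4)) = j^2 - 6*j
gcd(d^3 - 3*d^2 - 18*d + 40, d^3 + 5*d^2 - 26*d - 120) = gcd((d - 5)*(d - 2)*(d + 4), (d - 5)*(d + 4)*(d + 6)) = d^2 - d - 20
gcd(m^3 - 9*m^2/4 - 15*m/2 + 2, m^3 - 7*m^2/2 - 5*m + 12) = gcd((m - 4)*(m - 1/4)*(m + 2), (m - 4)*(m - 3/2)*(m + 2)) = m^2 - 2*m - 8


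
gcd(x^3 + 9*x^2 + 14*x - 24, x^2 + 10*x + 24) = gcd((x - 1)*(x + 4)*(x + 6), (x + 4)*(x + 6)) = x^2 + 10*x + 24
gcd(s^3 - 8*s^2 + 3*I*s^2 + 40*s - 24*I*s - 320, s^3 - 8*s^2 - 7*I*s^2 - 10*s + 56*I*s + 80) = s^2 + s*(-8 - 5*I) + 40*I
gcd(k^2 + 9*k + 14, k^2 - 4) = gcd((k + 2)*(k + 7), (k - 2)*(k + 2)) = k + 2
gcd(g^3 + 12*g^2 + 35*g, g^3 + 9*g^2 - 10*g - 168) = g + 7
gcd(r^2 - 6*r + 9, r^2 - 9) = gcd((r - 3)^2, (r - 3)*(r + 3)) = r - 3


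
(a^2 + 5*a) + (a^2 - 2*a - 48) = 2*a^2 + 3*a - 48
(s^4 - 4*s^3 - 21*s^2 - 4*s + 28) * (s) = s^5 - 4*s^4 - 21*s^3 - 4*s^2 + 28*s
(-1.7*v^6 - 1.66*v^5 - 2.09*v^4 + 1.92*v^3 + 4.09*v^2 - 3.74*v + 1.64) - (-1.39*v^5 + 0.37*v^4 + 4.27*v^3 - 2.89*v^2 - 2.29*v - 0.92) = -1.7*v^6 - 0.27*v^5 - 2.46*v^4 - 2.35*v^3 + 6.98*v^2 - 1.45*v + 2.56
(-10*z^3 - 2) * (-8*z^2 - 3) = 80*z^5 + 30*z^3 + 16*z^2 + 6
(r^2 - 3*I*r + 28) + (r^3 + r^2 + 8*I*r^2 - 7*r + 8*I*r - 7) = r^3 + 2*r^2 + 8*I*r^2 - 7*r + 5*I*r + 21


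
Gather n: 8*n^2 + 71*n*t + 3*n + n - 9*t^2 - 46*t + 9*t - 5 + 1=8*n^2 + n*(71*t + 4) - 9*t^2 - 37*t - 4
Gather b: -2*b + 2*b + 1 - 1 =0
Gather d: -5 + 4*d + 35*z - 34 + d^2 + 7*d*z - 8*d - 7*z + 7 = d^2 + d*(7*z - 4) + 28*z - 32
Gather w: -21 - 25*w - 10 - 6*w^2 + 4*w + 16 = -6*w^2 - 21*w - 15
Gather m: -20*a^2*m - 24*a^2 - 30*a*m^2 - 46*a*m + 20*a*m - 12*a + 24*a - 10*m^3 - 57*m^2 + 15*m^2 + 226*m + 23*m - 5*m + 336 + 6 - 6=-24*a^2 + 12*a - 10*m^3 + m^2*(-30*a - 42) + m*(-20*a^2 - 26*a + 244) + 336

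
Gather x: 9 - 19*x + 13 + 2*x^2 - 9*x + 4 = 2*x^2 - 28*x + 26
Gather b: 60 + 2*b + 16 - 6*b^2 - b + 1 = -6*b^2 + b + 77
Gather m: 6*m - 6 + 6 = 6*m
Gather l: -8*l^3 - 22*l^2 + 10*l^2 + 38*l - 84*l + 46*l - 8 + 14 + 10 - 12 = -8*l^3 - 12*l^2 + 4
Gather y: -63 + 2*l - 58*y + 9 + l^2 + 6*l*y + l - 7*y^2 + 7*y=l^2 + 3*l - 7*y^2 + y*(6*l - 51) - 54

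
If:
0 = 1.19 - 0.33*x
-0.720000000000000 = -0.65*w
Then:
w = 1.11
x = 3.61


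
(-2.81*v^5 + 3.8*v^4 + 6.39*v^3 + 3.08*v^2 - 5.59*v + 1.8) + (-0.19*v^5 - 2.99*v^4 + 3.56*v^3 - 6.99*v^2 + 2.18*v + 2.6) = -3.0*v^5 + 0.81*v^4 + 9.95*v^3 - 3.91*v^2 - 3.41*v + 4.4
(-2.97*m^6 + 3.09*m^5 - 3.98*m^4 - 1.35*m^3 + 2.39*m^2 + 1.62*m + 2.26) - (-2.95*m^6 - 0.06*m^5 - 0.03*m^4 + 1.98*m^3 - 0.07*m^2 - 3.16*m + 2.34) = -0.02*m^6 + 3.15*m^5 - 3.95*m^4 - 3.33*m^3 + 2.46*m^2 + 4.78*m - 0.0800000000000001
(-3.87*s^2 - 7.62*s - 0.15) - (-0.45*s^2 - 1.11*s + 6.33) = -3.42*s^2 - 6.51*s - 6.48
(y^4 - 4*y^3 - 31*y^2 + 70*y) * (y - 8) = y^5 - 12*y^4 + y^3 + 318*y^2 - 560*y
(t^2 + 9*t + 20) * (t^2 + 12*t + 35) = t^4 + 21*t^3 + 163*t^2 + 555*t + 700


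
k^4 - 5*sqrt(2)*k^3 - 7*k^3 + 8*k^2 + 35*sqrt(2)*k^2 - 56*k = k*(k - 7)*(k - 4*sqrt(2))*(k - sqrt(2))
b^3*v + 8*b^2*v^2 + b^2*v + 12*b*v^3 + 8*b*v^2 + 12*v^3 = (b + 2*v)*(b + 6*v)*(b*v + v)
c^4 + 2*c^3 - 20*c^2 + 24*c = c*(c - 2)^2*(c + 6)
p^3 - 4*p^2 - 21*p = p*(p - 7)*(p + 3)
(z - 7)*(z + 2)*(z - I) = z^3 - 5*z^2 - I*z^2 - 14*z + 5*I*z + 14*I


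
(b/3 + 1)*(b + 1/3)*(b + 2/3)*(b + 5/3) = b^4/3 + 17*b^3/9 + 89*b^2/27 + 163*b/81 + 10/27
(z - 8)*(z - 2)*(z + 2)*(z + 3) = z^4 - 5*z^3 - 28*z^2 + 20*z + 96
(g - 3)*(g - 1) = g^2 - 4*g + 3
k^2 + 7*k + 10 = (k + 2)*(k + 5)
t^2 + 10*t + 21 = (t + 3)*(t + 7)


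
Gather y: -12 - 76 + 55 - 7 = -40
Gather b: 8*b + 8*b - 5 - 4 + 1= 16*b - 8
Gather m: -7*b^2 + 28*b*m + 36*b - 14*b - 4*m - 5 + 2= -7*b^2 + 22*b + m*(28*b - 4) - 3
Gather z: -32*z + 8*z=-24*z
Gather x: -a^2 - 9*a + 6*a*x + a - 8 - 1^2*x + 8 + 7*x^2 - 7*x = -a^2 - 8*a + 7*x^2 + x*(6*a - 8)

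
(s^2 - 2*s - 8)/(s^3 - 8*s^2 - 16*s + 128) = (s + 2)/(s^2 - 4*s - 32)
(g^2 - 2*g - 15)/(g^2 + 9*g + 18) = (g - 5)/(g + 6)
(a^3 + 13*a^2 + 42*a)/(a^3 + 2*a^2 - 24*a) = (a + 7)/(a - 4)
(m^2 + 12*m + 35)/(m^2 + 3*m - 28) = (m + 5)/(m - 4)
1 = 1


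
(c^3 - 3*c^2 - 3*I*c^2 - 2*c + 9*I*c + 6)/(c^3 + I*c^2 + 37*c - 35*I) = (c^2 - c*(3 + 2*I) + 6*I)/(c^2 + 2*I*c + 35)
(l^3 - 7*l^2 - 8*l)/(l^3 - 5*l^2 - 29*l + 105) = l*(l^2 - 7*l - 8)/(l^3 - 5*l^2 - 29*l + 105)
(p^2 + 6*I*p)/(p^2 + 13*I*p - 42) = p/(p + 7*I)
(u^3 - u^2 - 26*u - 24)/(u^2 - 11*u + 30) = (u^2 + 5*u + 4)/(u - 5)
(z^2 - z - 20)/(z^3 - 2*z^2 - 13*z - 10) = (z + 4)/(z^2 + 3*z + 2)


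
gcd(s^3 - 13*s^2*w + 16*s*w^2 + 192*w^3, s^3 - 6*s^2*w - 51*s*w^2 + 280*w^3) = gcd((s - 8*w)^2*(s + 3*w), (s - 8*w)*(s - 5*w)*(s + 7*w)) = s - 8*w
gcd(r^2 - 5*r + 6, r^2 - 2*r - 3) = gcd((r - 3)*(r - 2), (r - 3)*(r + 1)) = r - 3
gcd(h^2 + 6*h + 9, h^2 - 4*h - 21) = h + 3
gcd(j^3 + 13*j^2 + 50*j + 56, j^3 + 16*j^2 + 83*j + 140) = j^2 + 11*j + 28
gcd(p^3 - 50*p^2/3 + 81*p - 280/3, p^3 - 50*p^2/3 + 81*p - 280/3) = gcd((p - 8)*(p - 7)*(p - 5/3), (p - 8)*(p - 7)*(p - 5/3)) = p^3 - 50*p^2/3 + 81*p - 280/3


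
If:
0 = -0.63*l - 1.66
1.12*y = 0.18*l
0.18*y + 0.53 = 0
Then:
No Solution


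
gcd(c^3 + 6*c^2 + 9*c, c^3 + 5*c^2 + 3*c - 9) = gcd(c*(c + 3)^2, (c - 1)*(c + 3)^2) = c^2 + 6*c + 9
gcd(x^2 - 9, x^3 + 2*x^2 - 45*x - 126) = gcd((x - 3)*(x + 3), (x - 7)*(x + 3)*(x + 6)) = x + 3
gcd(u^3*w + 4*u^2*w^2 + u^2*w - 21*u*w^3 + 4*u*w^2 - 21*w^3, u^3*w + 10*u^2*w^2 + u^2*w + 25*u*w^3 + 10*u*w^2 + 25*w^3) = u*w + w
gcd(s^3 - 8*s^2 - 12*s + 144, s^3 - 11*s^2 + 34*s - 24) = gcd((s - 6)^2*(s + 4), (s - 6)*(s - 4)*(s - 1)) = s - 6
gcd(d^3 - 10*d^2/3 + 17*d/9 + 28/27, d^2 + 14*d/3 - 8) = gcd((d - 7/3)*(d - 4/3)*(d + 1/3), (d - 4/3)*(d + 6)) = d - 4/3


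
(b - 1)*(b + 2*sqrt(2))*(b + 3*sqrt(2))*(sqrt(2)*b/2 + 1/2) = sqrt(2)*b^4/2 - sqrt(2)*b^3/2 + 11*b^3/2 - 11*b^2/2 + 17*sqrt(2)*b^2/2 - 17*sqrt(2)*b/2 + 6*b - 6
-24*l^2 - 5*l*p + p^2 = (-8*l + p)*(3*l + p)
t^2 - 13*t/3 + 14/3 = (t - 7/3)*(t - 2)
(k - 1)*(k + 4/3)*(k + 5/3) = k^3 + 2*k^2 - 7*k/9 - 20/9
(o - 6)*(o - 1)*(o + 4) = o^3 - 3*o^2 - 22*o + 24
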